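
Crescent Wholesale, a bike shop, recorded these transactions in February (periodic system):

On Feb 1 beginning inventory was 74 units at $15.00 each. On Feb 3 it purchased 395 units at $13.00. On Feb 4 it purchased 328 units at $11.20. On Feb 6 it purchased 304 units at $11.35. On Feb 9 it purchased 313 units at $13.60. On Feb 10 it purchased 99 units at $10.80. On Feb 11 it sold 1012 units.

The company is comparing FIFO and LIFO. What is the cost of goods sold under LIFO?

COGS = $12,091.60

FIFO COGS: 74 @ $15.00 + 395 @ $13.00 + 328 @ $11.20 + 215 @ $11.35 = $12,358.85
LIFO COGS: 99 @ $10.80 + 313 @ $13.60 + 304 @ $11.35 + 296 @ $11.20 = $12,091.60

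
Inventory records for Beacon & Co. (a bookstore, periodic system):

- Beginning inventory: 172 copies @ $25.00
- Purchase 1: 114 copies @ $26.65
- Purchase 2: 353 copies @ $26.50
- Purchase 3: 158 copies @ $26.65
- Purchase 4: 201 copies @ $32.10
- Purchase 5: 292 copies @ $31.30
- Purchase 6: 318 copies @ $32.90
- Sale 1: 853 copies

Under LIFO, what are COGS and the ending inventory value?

Sale 1 (853) [LIFO — newest first]: 318 @ $32.90 + 292 @ $31.30 + 201 @ $32.10 + 42 @ $26.65 = $27,173.20
Ending inventory: 172 @ $25.00 + 114 @ $26.65 + 353 @ $26.50 + 116 @ $26.65 = $19,784.00

COGS = $27,173.20; ending inventory = $19,784.00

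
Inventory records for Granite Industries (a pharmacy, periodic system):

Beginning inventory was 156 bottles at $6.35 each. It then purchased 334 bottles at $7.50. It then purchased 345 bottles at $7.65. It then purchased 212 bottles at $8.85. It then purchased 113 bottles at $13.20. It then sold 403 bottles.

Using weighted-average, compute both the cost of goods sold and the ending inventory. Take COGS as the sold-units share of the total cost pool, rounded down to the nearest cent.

Sale 1, sell 403: 403/1160 × $9,502.65 → $3,301.35
Ending inventory (cost pool remaining) = $6,201.30

COGS = $3,301.35; ending inventory = $6,201.30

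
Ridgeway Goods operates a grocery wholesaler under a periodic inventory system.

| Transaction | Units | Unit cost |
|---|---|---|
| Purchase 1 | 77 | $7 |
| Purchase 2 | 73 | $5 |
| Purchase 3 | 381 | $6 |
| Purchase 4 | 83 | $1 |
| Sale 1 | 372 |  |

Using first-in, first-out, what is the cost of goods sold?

COGS = $2,236

Sale 1 (372) [FIFO — oldest first]: 77 @ $7 + 73 @ $5 + 222 @ $6 = $2,236
Ending inventory: 159 @ $6 + 83 @ $1 = $1,037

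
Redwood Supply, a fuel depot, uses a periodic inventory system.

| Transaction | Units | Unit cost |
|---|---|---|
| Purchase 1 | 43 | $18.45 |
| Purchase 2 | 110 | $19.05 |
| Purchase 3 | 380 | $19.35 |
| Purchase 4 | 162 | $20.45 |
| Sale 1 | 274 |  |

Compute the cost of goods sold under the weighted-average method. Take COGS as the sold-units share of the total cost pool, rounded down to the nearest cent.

Sale 1, sell 274: 274/695 × $13,554.75 → $5,343.88
Ending inventory (cost pool remaining) = $8,210.87

COGS = $5,343.88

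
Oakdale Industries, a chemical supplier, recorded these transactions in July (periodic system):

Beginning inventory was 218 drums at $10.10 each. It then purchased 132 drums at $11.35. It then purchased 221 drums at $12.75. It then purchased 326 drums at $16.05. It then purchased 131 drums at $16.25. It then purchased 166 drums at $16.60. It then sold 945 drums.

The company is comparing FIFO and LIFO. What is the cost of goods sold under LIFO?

FIFO COGS: 218 @ $10.10 + 132 @ $11.35 + 221 @ $12.75 + 326 @ $16.05 + 48 @ $16.25 = $12,530.05
LIFO COGS: 166 @ $16.60 + 131 @ $16.25 + 326 @ $16.05 + 221 @ $12.75 + 101 @ $11.35 = $14,080.75

COGS = $14,080.75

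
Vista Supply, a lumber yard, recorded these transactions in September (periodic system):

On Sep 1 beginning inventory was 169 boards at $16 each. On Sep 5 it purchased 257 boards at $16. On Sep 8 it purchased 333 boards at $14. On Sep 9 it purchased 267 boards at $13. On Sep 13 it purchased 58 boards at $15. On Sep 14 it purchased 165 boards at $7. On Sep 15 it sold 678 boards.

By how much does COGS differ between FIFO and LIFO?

FIFO COGS: 169 @ $16 + 257 @ $16 + 252 @ $14 = $10,344
LIFO COGS: 165 @ $7 + 58 @ $15 + 267 @ $13 + 188 @ $14 = $8,128
Difference = |$10,344 − $8,128| = $2,216

$2,216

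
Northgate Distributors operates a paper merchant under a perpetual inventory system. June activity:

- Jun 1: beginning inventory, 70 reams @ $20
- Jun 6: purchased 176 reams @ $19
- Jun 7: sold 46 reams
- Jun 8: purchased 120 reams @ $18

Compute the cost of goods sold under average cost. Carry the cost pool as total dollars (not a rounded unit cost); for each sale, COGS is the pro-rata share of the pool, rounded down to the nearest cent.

COGS = $887.08

After Jun 1: 70 on hand, pool $1,400.00 (≈ $20.0000 each)
After Jun 6: 246 on hand, pool $4,744.00 (≈ $19.2846 each)
Jun 7, sell 46: 46/246 × $4,744.00 → $887.08
After Jun 8: 320 on hand, pool $6,016.92 (≈ $18.8029 each)
Ending inventory (cost pool remaining) = $6,016.92
Check: goods available $6,904.00 = COGS $887.08 + ending $6,016.92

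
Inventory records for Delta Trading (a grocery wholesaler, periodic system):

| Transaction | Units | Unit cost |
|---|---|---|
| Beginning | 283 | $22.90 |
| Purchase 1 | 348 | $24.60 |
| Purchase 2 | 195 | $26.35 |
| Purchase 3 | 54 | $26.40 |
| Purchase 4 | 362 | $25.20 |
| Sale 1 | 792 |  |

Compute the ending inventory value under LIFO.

Ending inventory = $10,588.90

Sale 1 (792) [LIFO — newest first]: 362 @ $25.20 + 54 @ $26.40 + 195 @ $26.35 + 181 @ $24.60 = $20,138.85
Ending inventory: 283 @ $22.90 + 167 @ $24.60 = $10,588.90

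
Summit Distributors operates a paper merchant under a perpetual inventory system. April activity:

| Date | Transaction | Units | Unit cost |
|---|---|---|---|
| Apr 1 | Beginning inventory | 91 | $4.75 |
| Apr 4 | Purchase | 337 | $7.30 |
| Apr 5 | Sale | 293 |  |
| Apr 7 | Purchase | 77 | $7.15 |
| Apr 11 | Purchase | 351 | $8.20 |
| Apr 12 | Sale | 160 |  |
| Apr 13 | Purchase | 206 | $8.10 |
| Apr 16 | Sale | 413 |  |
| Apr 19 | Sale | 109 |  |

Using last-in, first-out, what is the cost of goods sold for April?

Apr 5, 293 sold [LIFO — newest first]: 293 @ $7.30 = $2,138.90
Apr 12, 160 sold [LIFO — newest first]: 160 @ $8.20 = $1,312.00
Apr 16, 413 sold [LIFO — newest first]: 206 @ $8.10 + 191 @ $8.20 + 16 @ $7.15 = $3,349.20
Apr 19, 109 sold [LIFO — newest first]: 61 @ $7.15 + 44 @ $7.30 + 4 @ $4.75 = $776.35
Total COGS = $2,138.90 + $1,312.00 + $3,349.20 + $776.35 = $7,576.45
Ending inventory: 87 @ $4.75 = $413.25
Check: goods available $7,989.70 = COGS $7,576.45 + ending $413.25

COGS = $7,576.45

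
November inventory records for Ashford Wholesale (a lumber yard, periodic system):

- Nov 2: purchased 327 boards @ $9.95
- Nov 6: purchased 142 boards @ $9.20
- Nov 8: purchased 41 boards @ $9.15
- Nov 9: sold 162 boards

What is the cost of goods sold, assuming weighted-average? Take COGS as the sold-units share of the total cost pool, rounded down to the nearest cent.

Nov 9, sell 162: 162/510 × $4,935.20 → $1,567.65
Ending inventory (cost pool remaining) = $3,367.55

COGS = $1,567.65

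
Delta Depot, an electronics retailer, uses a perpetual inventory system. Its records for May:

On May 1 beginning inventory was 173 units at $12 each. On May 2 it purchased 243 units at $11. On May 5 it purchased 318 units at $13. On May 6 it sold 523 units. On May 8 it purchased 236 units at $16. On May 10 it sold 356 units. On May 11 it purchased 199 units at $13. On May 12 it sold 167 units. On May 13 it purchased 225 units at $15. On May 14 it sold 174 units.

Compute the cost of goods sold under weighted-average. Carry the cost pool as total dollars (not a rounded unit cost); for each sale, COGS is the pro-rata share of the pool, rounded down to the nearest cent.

After May 1: 173 on hand, pool $2,076.00 (≈ $12.0000 each)
After May 2: 416 on hand, pool $4,749.00 (≈ $11.4159 each)
After May 5: 734 on hand, pool $8,883.00 (≈ $12.1022 each)
May 6, sell 523: 523/734 × $8,883.00 → $6,329.44
After May 8: 447 on hand, pool $6,329.56 (≈ $14.1601 each)
May 10, sell 356: 356/447 × $6,329.56 → $5,040.99
After May 11: 290 on hand, pool $3,875.57 (≈ $13.3640 each)
May 12, sell 167: 167/290 × $3,875.57 → $2,231.79
After May 13: 348 on hand, pool $5,018.78 (≈ $14.4218 each)
May 14, sell 174: 174/348 × $5,018.78 → $2,509.39
Total COGS = $6,329.44 + $5,040.99 + $2,231.79 + $2,509.39 = $16,111.61
Ending inventory (cost pool remaining) = $2,509.39
Check: goods available $18,621.00 = COGS $16,111.61 + ending $2,509.39

COGS = $16,111.61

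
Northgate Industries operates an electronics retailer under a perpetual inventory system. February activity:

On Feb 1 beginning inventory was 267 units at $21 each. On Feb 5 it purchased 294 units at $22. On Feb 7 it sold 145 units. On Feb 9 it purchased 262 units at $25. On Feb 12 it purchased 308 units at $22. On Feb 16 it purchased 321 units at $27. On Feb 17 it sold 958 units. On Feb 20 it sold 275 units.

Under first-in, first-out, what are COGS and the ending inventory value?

COGS = $32,070; ending inventory = $1,998

Feb 7, 145 sold [FIFO — oldest first]: 145 @ $21 = $3,045
Feb 17, 958 sold [FIFO — oldest first]: 122 @ $21 + 294 @ $22 + 262 @ $25 + 280 @ $22 = $21,740
Feb 20, 275 sold [FIFO — oldest first]: 28 @ $22 + 247 @ $27 = $7,285
Total COGS = $3,045 + $21,740 + $7,285 = $32,070
Ending inventory: 74 @ $27 = $1,998
Check: goods available $34,068 = COGS $32,070 + ending $1,998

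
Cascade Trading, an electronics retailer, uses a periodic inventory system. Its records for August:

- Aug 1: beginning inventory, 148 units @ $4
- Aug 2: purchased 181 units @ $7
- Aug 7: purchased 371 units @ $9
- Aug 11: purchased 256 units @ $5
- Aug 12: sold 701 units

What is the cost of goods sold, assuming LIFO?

Aug 12, 701 sold [LIFO — newest first]: 256 @ $5 + 371 @ $9 + 74 @ $7 = $5,137
Ending inventory: 148 @ $4 + 107 @ $7 = $1,341

COGS = $5,137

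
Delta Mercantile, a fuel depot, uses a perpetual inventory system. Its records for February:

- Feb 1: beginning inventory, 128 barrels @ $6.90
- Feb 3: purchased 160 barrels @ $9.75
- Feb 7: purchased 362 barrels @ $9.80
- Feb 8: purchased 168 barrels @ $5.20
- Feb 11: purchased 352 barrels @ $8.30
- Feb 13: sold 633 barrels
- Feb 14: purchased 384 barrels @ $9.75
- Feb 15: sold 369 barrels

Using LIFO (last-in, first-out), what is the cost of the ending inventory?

Ending inventory = $5,029.65

Feb 13, 633 sold [LIFO — newest first]: 352 @ $8.30 + 168 @ $5.20 + 113 @ $9.80 = $4,902.60
Feb 15, 369 sold [LIFO — newest first]: 369 @ $9.75 = $3,597.75
Total COGS = $4,902.60 + $3,597.75 = $8,500.35
Ending inventory: 128 @ $6.90 + 160 @ $9.75 + 249 @ $9.80 + 15 @ $9.75 = $5,029.65
Check: goods available $13,530.00 = COGS $8,500.35 + ending $5,029.65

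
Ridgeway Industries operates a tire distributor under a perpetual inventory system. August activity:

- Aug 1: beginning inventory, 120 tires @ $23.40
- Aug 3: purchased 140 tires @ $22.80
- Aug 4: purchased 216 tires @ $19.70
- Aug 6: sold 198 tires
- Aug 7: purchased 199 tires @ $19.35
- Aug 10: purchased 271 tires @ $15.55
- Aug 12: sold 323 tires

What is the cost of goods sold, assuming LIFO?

Aug 6, 198 sold [LIFO — newest first]: 198 @ $19.70 = $3,900.60
Aug 12, 323 sold [LIFO — newest first]: 271 @ $15.55 + 52 @ $19.35 = $5,220.25
Total COGS = $3,900.60 + $5,220.25 = $9,120.85
Ending inventory: 120 @ $23.40 + 140 @ $22.80 + 18 @ $19.70 + 147 @ $19.35 = $9,199.05
Check: goods available $18,319.90 = COGS $9,120.85 + ending $9,199.05

COGS = $9,120.85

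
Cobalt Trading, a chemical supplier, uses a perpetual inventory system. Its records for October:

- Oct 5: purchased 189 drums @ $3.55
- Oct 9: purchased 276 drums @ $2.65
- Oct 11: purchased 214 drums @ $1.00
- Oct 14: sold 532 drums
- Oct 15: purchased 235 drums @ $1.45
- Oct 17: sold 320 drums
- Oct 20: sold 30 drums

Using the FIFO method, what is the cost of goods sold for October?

COGS = $1,910.70

Oct 14, 532 sold [FIFO — oldest first]: 189 @ $3.55 + 276 @ $2.65 + 67 @ $1.00 = $1,469.35
Oct 17, 320 sold [FIFO — oldest first]: 147 @ $1.00 + 173 @ $1.45 = $397.85
Oct 20, 30 sold [FIFO — oldest first]: 30 @ $1.45 = $43.50
Total COGS = $1,469.35 + $397.85 + $43.50 = $1,910.70
Ending inventory: 32 @ $1.45 = $46.40
Check: goods available $1,957.10 = COGS $1,910.70 + ending $46.40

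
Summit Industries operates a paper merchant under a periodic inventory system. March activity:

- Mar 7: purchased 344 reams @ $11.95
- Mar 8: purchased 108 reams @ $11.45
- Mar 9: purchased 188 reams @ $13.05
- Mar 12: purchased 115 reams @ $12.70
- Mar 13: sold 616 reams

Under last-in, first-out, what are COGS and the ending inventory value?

COGS = $7,600.25; ending inventory = $1,661.05

Mar 13, 616 sold [LIFO — newest first]: 115 @ $12.70 + 188 @ $13.05 + 108 @ $11.45 + 205 @ $11.95 = $7,600.25
Ending inventory: 139 @ $11.95 = $1,661.05
Check: goods available $9,261.30 = COGS $7,600.25 + ending $1,661.05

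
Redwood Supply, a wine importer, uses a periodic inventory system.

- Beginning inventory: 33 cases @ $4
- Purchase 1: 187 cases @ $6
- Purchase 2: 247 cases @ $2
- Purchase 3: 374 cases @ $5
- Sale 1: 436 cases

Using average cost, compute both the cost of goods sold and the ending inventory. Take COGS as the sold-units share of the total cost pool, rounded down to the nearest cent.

COGS = $1,875.68; ending inventory = $1,742.32

Sale 1, sell 436: 436/841 × $3,618.00 → $1,875.68
Ending inventory (cost pool remaining) = $1,742.32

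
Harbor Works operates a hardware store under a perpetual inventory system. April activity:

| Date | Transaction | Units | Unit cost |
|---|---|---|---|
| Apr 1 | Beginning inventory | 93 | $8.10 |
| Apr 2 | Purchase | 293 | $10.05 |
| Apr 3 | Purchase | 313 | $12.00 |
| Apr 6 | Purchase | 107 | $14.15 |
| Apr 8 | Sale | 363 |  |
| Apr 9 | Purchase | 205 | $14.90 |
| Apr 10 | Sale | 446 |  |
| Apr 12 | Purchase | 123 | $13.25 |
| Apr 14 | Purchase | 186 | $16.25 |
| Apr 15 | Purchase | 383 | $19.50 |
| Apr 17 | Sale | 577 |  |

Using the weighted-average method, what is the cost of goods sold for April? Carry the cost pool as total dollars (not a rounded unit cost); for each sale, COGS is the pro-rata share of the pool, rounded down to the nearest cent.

After Apr 1: 93 on hand, pool $753.30 (≈ $8.1000 each)
After Apr 2: 386 on hand, pool $3,697.95 (≈ $9.5802 each)
After Apr 3: 699 on hand, pool $7,453.95 (≈ $10.6637 each)
After Apr 6: 806 on hand, pool $8,968.00 (≈ $11.1266 each)
Apr 8, sell 363: 363/806 × $8,968.00 → $4,038.93
After Apr 9: 648 on hand, pool $7,983.57 (≈ $12.3203 each)
Apr 10, sell 446: 446/648 × $7,983.57 → $5,494.86
After Apr 12: 325 on hand, pool $4,118.46 (≈ $12.6722 each)
After Apr 14: 511 on hand, pool $7,140.96 (≈ $13.9745 each)
After Apr 15: 894 on hand, pool $14,609.46 (≈ $16.3417 each)
Apr 17, sell 577: 577/894 × $14,609.46 → $9,429.14
Total COGS = $4,038.93 + $5,494.86 + $9,429.14 = $18,962.93
Ending inventory (cost pool remaining) = $5,180.32

COGS = $18,962.93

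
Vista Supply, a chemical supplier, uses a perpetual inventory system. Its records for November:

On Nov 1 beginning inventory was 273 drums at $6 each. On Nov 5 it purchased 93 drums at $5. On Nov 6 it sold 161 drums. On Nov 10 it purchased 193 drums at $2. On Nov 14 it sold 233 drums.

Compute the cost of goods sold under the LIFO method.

COGS = $1,499

Nov 6, 161 sold [LIFO — newest first]: 93 @ $5 + 68 @ $6 = $873
Nov 14, 233 sold [LIFO — newest first]: 193 @ $2 + 40 @ $6 = $626
Total COGS = $873 + $626 = $1,499
Ending inventory: 165 @ $6 = $990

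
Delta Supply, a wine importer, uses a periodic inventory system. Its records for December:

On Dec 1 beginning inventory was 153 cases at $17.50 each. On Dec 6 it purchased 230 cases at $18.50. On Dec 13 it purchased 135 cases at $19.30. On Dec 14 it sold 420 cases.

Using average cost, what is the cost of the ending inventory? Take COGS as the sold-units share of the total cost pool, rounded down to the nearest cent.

Dec 14, sell 420: 420/518 × $9,538.00 → $7,733.51
Ending inventory (cost pool remaining) = $1,804.49

Ending inventory = $1,804.49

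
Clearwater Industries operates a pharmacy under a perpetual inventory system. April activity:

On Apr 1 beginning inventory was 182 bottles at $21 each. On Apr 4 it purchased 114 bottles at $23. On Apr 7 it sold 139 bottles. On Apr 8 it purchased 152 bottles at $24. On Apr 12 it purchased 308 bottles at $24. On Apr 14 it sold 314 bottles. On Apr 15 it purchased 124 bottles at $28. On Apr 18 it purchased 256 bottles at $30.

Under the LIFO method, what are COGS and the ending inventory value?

Apr 7, 139 sold [LIFO — newest first]: 114 @ $23 + 25 @ $21 = $3,147
Apr 14, 314 sold [LIFO — newest first]: 308 @ $24 + 6 @ $24 = $7,536
Total COGS = $3,147 + $7,536 = $10,683
Ending inventory: 157 @ $21 + 146 @ $24 + 124 @ $28 + 256 @ $30 = $17,953

COGS = $10,683; ending inventory = $17,953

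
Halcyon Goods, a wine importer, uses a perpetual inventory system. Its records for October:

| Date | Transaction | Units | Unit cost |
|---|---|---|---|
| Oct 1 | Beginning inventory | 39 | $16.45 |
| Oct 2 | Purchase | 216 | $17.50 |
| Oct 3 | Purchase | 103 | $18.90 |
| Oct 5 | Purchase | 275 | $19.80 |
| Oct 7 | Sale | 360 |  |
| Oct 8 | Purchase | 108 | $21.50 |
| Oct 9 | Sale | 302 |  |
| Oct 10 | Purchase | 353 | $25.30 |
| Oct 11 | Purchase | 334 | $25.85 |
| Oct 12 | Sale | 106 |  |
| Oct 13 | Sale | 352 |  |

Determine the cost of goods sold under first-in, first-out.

Oct 7, 360 sold [FIFO — oldest first]: 39 @ $16.45 + 216 @ $17.50 + 103 @ $18.90 + 2 @ $19.80 = $6,407.85
Oct 9, 302 sold [FIFO — oldest first]: 273 @ $19.80 + 29 @ $21.50 = $6,028.90
Oct 12, 106 sold [FIFO — oldest first]: 79 @ $21.50 + 27 @ $25.30 = $2,381.60
Oct 13, 352 sold [FIFO — oldest first]: 326 @ $25.30 + 26 @ $25.85 = $8,919.90
Total COGS = $6,407.85 + $6,028.90 + $2,381.60 + $8,919.90 = $23,738.25
Ending inventory: 308 @ $25.85 = $7,961.80
Check: goods available $31,700.05 = COGS $23,738.25 + ending $7,961.80

COGS = $23,738.25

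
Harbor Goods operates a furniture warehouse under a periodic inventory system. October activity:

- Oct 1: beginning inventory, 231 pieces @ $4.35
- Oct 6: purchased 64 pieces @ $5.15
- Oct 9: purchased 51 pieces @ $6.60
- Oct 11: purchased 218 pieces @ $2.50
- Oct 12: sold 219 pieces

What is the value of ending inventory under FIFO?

Oct 12, 219 sold [FIFO — oldest first]: 219 @ $4.35 = $952.65
Ending inventory: 12 @ $4.35 + 64 @ $5.15 + 51 @ $6.60 + 218 @ $2.50 = $1,263.40
Check: goods available $2,216.05 = COGS $952.65 + ending $1,263.40

Ending inventory = $1,263.40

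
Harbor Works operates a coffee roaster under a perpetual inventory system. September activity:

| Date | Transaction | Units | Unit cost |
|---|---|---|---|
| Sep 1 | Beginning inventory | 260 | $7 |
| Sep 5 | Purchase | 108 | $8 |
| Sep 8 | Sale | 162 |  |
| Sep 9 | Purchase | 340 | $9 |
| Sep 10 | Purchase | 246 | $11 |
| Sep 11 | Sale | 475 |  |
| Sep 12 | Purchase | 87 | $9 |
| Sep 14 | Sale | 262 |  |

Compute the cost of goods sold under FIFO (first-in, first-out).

Sep 8, 162 sold [FIFO — oldest first]: 162 @ $7 = $1,134
Sep 11, 475 sold [FIFO — oldest first]: 98 @ $7 + 108 @ $8 + 269 @ $9 = $3,971
Sep 14, 262 sold [FIFO — oldest first]: 71 @ $9 + 191 @ $11 = $2,740
Total COGS = $1,134 + $3,971 + $2,740 = $7,845
Ending inventory: 55 @ $11 + 87 @ $9 = $1,388
Check: goods available $9,233 = COGS $7,845 + ending $1,388

COGS = $7,845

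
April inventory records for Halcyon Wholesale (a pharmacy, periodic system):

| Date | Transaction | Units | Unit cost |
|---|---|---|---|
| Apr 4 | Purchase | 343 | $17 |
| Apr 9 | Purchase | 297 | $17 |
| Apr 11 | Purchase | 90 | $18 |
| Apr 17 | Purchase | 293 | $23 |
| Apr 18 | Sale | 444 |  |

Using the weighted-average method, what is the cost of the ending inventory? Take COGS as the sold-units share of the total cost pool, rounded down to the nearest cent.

Apr 18, sell 444: 444/1023 × $19,239.00 → $8,350.06
Ending inventory (cost pool remaining) = $10,888.94
Check: goods available $19,239.00 = COGS $8,350.06 + ending $10,888.94

Ending inventory = $10,888.94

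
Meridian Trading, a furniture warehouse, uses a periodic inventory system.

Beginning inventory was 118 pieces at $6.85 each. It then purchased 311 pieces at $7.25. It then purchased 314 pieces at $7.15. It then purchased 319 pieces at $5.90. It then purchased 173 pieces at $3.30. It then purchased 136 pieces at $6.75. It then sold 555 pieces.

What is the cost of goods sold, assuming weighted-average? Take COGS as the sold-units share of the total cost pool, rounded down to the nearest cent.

COGS = $3,513.44

Sale 1, sell 555: 555/1371 × $8,679.15 → $3,513.44
Ending inventory (cost pool remaining) = $5,165.71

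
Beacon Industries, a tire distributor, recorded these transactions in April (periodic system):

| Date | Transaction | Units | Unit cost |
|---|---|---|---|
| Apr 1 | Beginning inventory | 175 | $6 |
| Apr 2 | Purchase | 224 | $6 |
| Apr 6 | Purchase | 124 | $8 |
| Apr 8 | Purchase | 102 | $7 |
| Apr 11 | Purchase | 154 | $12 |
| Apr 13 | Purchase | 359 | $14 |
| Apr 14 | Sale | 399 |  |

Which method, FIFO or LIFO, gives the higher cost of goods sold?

LIFO

FIFO COGS: 175 @ $6 + 224 @ $6 = $2,394
LIFO COGS: 359 @ $14 + 40 @ $12 = $5,506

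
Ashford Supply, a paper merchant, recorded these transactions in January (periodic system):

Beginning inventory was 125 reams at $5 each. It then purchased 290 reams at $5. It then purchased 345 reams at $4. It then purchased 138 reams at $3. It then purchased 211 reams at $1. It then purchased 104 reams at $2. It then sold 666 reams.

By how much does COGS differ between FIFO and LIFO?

FIFO COGS: 125 @ $5 + 290 @ $5 + 251 @ $4 = $3,079
LIFO COGS: 104 @ $2 + 211 @ $1 + 138 @ $3 + 213 @ $4 = $1,685
Difference = |$3,079 − $1,685| = $1,394

$1,394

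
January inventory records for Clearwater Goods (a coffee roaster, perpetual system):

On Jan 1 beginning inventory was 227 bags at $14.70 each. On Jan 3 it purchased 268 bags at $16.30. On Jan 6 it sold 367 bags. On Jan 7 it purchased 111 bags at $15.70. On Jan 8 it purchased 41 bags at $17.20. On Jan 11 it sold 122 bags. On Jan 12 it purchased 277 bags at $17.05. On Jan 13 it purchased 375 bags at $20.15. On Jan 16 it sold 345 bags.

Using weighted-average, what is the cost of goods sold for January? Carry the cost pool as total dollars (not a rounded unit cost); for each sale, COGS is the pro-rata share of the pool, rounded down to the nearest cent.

COGS = $13,944.75

After Jan 1: 227 on hand, pool $3,336.90 (≈ $14.7000 each)
After Jan 3: 495 on hand, pool $7,705.30 (≈ $15.5663 each)
Jan 6, sell 367: 367/495 × $7,705.30 → $5,712.81
After Jan 7: 239 on hand, pool $3,735.19 (≈ $15.6284 each)
After Jan 8: 280 on hand, pool $4,440.39 (≈ $15.8585 each)
Jan 11, sell 122: 122/280 × $4,440.39 → $1,934.74
After Jan 12: 435 on hand, pool $7,228.50 (≈ $16.6172 each)
After Jan 13: 810 on hand, pool $14,784.75 (≈ $18.2528 each)
Jan 16, sell 345: 345/810 × $14,784.75 → $6,297.20
Total COGS = $5,712.81 + $1,934.74 + $6,297.20 = $13,944.75
Ending inventory (cost pool remaining) = $8,487.55
Check: goods available $22,432.30 = COGS $13,944.75 + ending $8,487.55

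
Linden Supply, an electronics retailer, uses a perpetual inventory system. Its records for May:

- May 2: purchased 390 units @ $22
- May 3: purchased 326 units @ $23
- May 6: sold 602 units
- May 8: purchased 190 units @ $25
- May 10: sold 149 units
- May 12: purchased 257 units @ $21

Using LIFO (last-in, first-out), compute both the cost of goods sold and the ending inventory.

COGS = $17,295; ending inventory = $8,930

May 6, 602 sold [LIFO — newest first]: 326 @ $23 + 276 @ $22 = $13,570
May 10, 149 sold [LIFO — newest first]: 149 @ $25 = $3,725
Total COGS = $13,570 + $3,725 = $17,295
Ending inventory: 114 @ $22 + 41 @ $25 + 257 @ $21 = $8,930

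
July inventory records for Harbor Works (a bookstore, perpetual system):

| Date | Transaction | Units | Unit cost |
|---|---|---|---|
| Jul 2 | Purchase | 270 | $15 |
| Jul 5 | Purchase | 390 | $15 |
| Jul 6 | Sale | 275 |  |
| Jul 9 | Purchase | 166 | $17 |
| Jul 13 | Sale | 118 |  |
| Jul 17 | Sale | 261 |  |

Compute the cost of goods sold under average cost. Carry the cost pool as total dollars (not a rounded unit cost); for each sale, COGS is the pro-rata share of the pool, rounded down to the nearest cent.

After Jul 2: 270 on hand, pool $4,050.00 (≈ $15.0000 each)
After Jul 5: 660 on hand, pool $9,900.00 (≈ $15.0000 each)
Jul 6, sell 275: 275/660 × $9,900.00 → $4,125.00
After Jul 9: 551 on hand, pool $8,597.00 (≈ $15.6025 each)
Jul 13, sell 118: 118/551 × $8,597.00 → $1,841.09
Jul 17, sell 261: 261/433 × $6,755.91 → $4,072.26
Total COGS = $4,125.00 + $1,841.09 + $4,072.26 = $10,038.35
Ending inventory (cost pool remaining) = $2,683.65

COGS = $10,038.35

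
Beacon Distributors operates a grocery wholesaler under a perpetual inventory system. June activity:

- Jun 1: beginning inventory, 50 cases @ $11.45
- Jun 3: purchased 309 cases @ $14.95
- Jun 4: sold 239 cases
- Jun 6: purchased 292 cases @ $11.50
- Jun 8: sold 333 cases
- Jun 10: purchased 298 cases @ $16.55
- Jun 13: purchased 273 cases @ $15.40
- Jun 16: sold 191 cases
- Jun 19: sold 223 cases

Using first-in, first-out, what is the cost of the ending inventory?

Jun 4, 239 sold [FIFO — oldest first]: 50 @ $11.45 + 189 @ $14.95 = $3,398.05
Jun 8, 333 sold [FIFO — oldest first]: 120 @ $14.95 + 213 @ $11.50 = $4,243.50
Jun 16, 191 sold [FIFO — oldest first]: 79 @ $11.50 + 112 @ $16.55 = $2,762.10
Jun 19, 223 sold [FIFO — oldest first]: 186 @ $16.55 + 37 @ $15.40 = $3,648.10
Total COGS = $3,398.05 + $4,243.50 + $2,762.10 + $3,648.10 = $14,051.75
Ending inventory: 236 @ $15.40 = $3,634.40

Ending inventory = $3,634.40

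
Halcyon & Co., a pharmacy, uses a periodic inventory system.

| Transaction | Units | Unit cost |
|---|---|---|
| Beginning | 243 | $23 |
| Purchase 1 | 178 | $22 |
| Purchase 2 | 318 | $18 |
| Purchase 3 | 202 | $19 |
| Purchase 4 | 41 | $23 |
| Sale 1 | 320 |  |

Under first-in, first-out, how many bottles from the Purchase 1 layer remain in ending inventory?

101

Sale 1 (320) [FIFO — oldest first]: 243 @ $23 + 77 @ $22 = $7,283
Ending inventory: 101 @ $22 + 318 @ $18 + 202 @ $19 + 41 @ $23 = $12,727
Check: goods available $20,010 = COGS $7,283 + ending $12,727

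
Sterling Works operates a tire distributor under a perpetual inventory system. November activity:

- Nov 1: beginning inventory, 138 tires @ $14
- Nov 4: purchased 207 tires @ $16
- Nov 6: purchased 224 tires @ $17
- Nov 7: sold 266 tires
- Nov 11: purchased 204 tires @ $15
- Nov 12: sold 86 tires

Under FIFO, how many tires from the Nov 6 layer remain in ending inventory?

Nov 7, 266 sold [FIFO — oldest first]: 138 @ $14 + 128 @ $16 = $3,980
Nov 12, 86 sold [FIFO — oldest first]: 79 @ $16 + 7 @ $17 = $1,383
Total COGS = $3,980 + $1,383 = $5,363
Ending inventory: 217 @ $17 + 204 @ $15 = $6,749

217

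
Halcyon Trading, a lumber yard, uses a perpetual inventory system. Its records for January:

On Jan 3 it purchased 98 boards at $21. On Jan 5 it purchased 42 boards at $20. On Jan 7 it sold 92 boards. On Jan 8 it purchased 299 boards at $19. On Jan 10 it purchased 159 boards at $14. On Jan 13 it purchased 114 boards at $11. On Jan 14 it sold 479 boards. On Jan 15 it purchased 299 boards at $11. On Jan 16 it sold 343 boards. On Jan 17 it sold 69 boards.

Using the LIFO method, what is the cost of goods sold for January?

Jan 7, 92 sold [LIFO — newest first]: 42 @ $20 + 50 @ $21 = $1,890
Jan 14, 479 sold [LIFO — newest first]: 114 @ $11 + 159 @ $14 + 206 @ $19 = $7,394
Jan 16, 343 sold [LIFO — newest first]: 299 @ $11 + 44 @ $19 = $4,125
Jan 17, 69 sold [LIFO — newest first]: 49 @ $19 + 20 @ $21 = $1,351
Total COGS = $1,890 + $7,394 + $4,125 + $1,351 = $14,760
Ending inventory: 28 @ $21 = $588
Check: goods available $15,348 = COGS $14,760 + ending $588

COGS = $14,760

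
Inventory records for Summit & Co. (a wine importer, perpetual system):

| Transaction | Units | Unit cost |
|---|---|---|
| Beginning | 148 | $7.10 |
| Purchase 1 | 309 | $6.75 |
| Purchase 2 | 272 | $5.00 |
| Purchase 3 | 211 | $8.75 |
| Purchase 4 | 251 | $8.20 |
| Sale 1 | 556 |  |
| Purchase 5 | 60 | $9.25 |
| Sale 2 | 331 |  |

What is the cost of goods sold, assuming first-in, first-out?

Sale 1 (556) [FIFO — oldest first]: 148 @ $7.10 + 309 @ $6.75 + 99 @ $5.00 = $3,631.55
Sale 2 (331) [FIFO — oldest first]: 173 @ $5.00 + 158 @ $8.75 = $2,247.50
Total COGS = $3,631.55 + $2,247.50 = $5,879.05
Ending inventory: 53 @ $8.75 + 251 @ $8.20 + 60 @ $9.25 = $3,076.95

COGS = $5,879.05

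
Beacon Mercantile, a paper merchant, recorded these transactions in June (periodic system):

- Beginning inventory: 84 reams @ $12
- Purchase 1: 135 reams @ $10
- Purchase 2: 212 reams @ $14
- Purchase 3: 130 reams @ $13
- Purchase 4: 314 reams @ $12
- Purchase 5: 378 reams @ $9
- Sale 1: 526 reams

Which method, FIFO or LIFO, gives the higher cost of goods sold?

FIFO COGS: 84 @ $12 + 135 @ $10 + 212 @ $14 + 95 @ $13 = $6,561
LIFO COGS: 378 @ $9 + 148 @ $12 = $5,178

FIFO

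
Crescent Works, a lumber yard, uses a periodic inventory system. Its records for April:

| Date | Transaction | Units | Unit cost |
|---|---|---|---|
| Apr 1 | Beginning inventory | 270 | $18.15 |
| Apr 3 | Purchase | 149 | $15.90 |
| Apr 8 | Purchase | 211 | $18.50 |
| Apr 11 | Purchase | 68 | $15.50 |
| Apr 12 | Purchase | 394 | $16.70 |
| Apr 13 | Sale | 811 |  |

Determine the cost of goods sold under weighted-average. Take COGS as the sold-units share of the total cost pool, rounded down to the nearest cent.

COGS = $13,967.39

Apr 13, sell 811: 811/1092 × $18,806.90 → $13,967.39
Ending inventory (cost pool remaining) = $4,839.51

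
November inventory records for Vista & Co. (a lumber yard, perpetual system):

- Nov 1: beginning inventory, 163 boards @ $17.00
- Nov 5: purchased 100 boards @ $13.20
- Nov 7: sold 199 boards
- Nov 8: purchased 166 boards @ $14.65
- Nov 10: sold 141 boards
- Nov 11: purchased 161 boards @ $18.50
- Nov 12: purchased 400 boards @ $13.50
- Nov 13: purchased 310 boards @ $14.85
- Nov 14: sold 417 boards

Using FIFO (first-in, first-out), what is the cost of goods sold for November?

Nov 7, 199 sold [FIFO — oldest first]: 163 @ $17.00 + 36 @ $13.20 = $3,246.20
Nov 10, 141 sold [FIFO — oldest first]: 64 @ $13.20 + 77 @ $14.65 = $1,972.85
Nov 14, 417 sold [FIFO — oldest first]: 89 @ $14.65 + 161 @ $18.50 + 167 @ $13.50 = $6,536.85
Total COGS = $3,246.20 + $1,972.85 + $6,536.85 = $11,755.90
Ending inventory: 233 @ $13.50 + 310 @ $14.85 = $7,749.00

COGS = $11,755.90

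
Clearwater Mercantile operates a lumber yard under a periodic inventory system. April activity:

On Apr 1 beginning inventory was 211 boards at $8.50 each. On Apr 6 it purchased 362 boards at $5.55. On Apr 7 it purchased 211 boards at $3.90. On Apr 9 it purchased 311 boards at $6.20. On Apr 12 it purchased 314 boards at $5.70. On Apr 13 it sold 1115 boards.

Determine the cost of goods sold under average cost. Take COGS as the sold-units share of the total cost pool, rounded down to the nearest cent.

Apr 13, sell 1115: 1115/1409 × $8,343.50 → $6,602.55
Ending inventory (cost pool remaining) = $1,740.95

COGS = $6,602.55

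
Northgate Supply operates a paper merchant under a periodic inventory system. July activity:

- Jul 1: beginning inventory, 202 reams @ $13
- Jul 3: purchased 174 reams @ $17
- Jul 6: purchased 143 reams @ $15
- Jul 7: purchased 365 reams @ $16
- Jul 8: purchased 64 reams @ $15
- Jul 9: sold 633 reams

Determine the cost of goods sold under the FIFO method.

Jul 9, 633 sold [FIFO — oldest first]: 202 @ $13 + 174 @ $17 + 143 @ $15 + 114 @ $16 = $9,553
Ending inventory: 251 @ $16 + 64 @ $15 = $4,976
Check: goods available $14,529 = COGS $9,553 + ending $4,976

COGS = $9,553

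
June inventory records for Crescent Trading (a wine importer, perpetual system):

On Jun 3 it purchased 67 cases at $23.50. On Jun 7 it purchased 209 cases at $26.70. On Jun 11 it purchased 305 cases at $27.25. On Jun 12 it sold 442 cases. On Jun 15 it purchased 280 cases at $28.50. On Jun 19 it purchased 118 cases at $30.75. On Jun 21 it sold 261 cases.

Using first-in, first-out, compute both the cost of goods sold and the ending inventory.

Jun 12, 442 sold [FIFO — oldest first]: 67 @ $23.50 + 209 @ $26.70 + 166 @ $27.25 = $11,678.30
Jun 21, 261 sold [FIFO — oldest first]: 139 @ $27.25 + 122 @ $28.50 = $7,264.75
Total COGS = $11,678.30 + $7,264.75 = $18,943.05
Ending inventory: 158 @ $28.50 + 118 @ $30.75 = $8,131.50

COGS = $18,943.05; ending inventory = $8,131.50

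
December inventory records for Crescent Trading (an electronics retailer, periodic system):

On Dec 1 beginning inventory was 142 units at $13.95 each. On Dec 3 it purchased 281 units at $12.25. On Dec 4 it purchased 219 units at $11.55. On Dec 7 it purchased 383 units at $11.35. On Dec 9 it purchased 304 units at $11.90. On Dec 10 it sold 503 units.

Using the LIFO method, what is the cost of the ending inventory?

Ending inventory = $10,041.00

Dec 10, 503 sold [LIFO — newest first]: 304 @ $11.90 + 199 @ $11.35 = $5,876.25
Ending inventory: 142 @ $13.95 + 281 @ $12.25 + 219 @ $11.55 + 184 @ $11.35 = $10,041.00
Check: goods available $15,917.25 = COGS $5,876.25 + ending $10,041.00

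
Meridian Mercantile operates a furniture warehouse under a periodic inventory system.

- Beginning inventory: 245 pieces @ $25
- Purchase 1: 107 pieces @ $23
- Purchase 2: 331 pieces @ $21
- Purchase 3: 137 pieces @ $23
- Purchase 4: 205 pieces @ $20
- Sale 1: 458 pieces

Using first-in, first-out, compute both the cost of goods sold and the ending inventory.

COGS = $10,812; ending inventory = $11,976

Sale 1 (458) [FIFO — oldest first]: 245 @ $25 + 107 @ $23 + 106 @ $21 = $10,812
Ending inventory: 225 @ $21 + 137 @ $23 + 205 @ $20 = $11,976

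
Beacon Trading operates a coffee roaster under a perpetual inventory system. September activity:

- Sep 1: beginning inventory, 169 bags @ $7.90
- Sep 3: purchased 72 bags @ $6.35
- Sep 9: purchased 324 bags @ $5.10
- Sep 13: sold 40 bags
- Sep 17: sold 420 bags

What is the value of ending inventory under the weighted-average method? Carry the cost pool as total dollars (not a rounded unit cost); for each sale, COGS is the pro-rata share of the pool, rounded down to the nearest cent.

After Sep 1: 169 on hand, pool $1,335.10 (≈ $7.9000 each)
After Sep 3: 241 on hand, pool $1,792.30 (≈ $7.4369 each)
After Sep 9: 565 on hand, pool $3,444.70 (≈ $6.0968 each)
Sep 13, sell 40: 40/565 × $3,444.70 → $243.87
Sep 17, sell 420: 420/525 × $3,200.83 → $2,560.66
Total COGS = $243.87 + $2,560.66 = $2,804.53
Ending inventory (cost pool remaining) = $640.17

Ending inventory = $640.17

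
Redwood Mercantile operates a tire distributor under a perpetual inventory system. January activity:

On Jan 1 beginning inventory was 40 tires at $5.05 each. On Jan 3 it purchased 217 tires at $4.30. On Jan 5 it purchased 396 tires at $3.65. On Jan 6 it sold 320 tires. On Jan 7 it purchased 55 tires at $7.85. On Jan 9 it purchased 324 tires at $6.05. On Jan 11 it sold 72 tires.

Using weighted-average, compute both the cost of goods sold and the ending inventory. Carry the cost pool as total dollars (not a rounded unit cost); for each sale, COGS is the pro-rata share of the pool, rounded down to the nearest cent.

COGS = $1,639.51; ending inventory = $3,332.94

After Jan 1: 40 on hand, pool $202.00 (≈ $5.0500 each)
After Jan 3: 257 on hand, pool $1,135.10 (≈ $4.4167 each)
After Jan 5: 653 on hand, pool $2,580.50 (≈ $3.9518 each)
Jan 6, sell 320: 320/653 × $2,580.50 → $1,264.56
After Jan 7: 388 on hand, pool $1,747.69 (≈ $4.5044 each)
After Jan 9: 712 on hand, pool $3,707.89 (≈ $5.2077 each)
Jan 11, sell 72: 72/712 × $3,707.89 → $374.95
Total COGS = $1,264.56 + $374.95 = $1,639.51
Ending inventory (cost pool remaining) = $3,332.94
Check: goods available $4,972.45 = COGS $1,639.51 + ending $3,332.94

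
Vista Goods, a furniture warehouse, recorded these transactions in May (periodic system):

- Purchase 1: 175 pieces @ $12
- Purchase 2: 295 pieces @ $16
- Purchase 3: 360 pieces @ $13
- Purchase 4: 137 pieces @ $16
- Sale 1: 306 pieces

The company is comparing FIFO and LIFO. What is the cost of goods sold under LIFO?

FIFO COGS: 175 @ $12 + 131 @ $16 = $4,196
LIFO COGS: 137 @ $16 + 169 @ $13 = $4,389

COGS = $4,389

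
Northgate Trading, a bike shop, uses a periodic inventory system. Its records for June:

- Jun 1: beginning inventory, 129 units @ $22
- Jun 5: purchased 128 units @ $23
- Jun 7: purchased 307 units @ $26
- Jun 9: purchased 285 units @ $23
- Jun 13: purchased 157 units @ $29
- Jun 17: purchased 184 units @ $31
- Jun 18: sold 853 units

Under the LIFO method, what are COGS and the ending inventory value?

COGS = $22,714; ending inventory = $7,862

Jun 18, 853 sold [LIFO — newest first]: 184 @ $31 + 157 @ $29 + 285 @ $23 + 227 @ $26 = $22,714
Ending inventory: 129 @ $22 + 128 @ $23 + 80 @ $26 = $7,862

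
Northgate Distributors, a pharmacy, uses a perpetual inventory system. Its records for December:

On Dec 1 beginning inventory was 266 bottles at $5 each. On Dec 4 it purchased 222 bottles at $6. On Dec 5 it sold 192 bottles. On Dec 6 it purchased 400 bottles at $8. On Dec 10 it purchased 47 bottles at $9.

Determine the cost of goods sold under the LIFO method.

Dec 5, 192 sold [LIFO — newest first]: 192 @ $6 = $1,152
Ending inventory: 266 @ $5 + 30 @ $6 + 400 @ $8 + 47 @ $9 = $5,133

COGS = $1,152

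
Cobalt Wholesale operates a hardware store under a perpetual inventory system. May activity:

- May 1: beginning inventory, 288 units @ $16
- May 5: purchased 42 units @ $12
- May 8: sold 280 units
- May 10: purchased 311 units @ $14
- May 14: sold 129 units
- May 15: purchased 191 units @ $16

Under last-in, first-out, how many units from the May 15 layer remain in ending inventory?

191

May 8, 280 sold [LIFO — newest first]: 42 @ $12 + 238 @ $16 = $4,312
May 14, 129 sold [LIFO — newest first]: 129 @ $14 = $1,806
Total COGS = $4,312 + $1,806 = $6,118
Ending inventory: 50 @ $16 + 182 @ $14 + 191 @ $16 = $6,404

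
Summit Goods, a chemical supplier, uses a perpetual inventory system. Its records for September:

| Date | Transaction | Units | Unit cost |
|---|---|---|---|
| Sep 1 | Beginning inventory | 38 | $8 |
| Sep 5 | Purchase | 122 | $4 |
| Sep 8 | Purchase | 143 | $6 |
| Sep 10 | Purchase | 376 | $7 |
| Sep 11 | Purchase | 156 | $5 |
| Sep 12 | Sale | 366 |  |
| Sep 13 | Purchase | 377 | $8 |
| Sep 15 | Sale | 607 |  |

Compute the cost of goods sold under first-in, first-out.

Sep 12, 366 sold [FIFO — oldest first]: 38 @ $8 + 122 @ $4 + 143 @ $6 + 63 @ $7 = $2,091
Sep 15, 607 sold [FIFO — oldest first]: 313 @ $7 + 156 @ $5 + 138 @ $8 = $4,075
Total COGS = $2,091 + $4,075 = $6,166
Ending inventory: 239 @ $8 = $1,912
Check: goods available $8,078 = COGS $6,166 + ending $1,912

COGS = $6,166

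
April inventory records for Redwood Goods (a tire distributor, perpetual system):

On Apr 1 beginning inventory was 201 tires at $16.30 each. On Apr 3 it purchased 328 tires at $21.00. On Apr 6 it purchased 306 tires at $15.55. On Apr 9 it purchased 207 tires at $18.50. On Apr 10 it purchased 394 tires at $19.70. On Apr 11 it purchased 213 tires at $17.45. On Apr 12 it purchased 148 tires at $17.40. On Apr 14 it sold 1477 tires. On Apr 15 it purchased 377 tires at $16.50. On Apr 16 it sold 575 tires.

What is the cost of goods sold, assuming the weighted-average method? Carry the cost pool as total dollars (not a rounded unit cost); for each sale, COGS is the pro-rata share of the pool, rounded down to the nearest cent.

After Apr 1: 201 on hand, pool $3,276.30 (≈ $16.3000 each)
After Apr 3: 529 on hand, pool $10,164.30 (≈ $19.2142 each)
After Apr 6: 835 on hand, pool $14,922.60 (≈ $17.8714 each)
After Apr 9: 1042 on hand, pool $18,752.10 (≈ $17.9963 each)
After Apr 10: 1436 on hand, pool $26,513.90 (≈ $18.4637 each)
After Apr 11: 1649 on hand, pool $30,230.75 (≈ $18.3328 each)
After Apr 12: 1797 on hand, pool $32,805.95 (≈ $18.2560 each)
Apr 14, sell 1477: 1477/1797 × $32,805.95 → $26,964.04
After Apr 15: 697 on hand, pool $12,062.41 (≈ $17.3062 each)
Apr 16, sell 575: 575/697 × $12,062.41 → $9,951.05
Total COGS = $26,964.04 + $9,951.05 = $36,915.09
Ending inventory (cost pool remaining) = $2,111.36
Check: goods available $39,026.45 = COGS $36,915.09 + ending $2,111.36

COGS = $36,915.09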